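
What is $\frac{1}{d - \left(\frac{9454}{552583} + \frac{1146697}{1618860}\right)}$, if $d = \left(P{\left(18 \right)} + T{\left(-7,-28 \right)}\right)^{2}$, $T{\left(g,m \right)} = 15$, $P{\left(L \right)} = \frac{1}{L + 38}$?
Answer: $\frac{701330740057920}{157666576271020301} \approx 0.0044482$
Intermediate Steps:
$P{\left(L \right)} = \frac{1}{38 + L}$
$d = \frac{707281}{3136}$ ($d = \left(\frac{1}{38 + 18} + 15\right)^{2} = \left(\frac{1}{56} + 15\right)^{2} = \left(\frac{841}{56}\right)^{2} = \frac{707281}{3136} \approx 225.54$)
$\frac{1}{d - \left(\frac{9454}{552583} + \frac{1146697}{1618860}\right)} = \frac{1}{\frac{707281}{3136} - \left(\frac{9454}{552583} + \frac{1146697}{1618860}\right)} = \frac{1}{\frac{707281}{3136} - \frac{648949970791}{894554515380}} = \frac{1}{\frac{157666576271020301}{701330740057920}} = \frac{701330740057920}{157666576271020301}$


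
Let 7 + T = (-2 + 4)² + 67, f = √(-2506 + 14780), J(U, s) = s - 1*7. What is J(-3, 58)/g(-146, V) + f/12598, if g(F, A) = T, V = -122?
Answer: 51/64 + 19*√34/12598 ≈ 0.80567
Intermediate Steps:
J(U, s) = -7 + s (J(U, s) = s - 7 = -7 + s)
f = 19*√34 (f = √12274 = 19*√34 ≈ 110.79)
T = 64 (T = -7 + ((-2 + 4)² + 67) = -7 + (2² + 67) = -7 + (4 + 67) = -7 + 71 = 64)
g(F, A) = 64
J(-3, 58)/g(-146, V) + f/12598 = (-7 + 58)/64 + (19*√34)/12598 = 51*(1/64) + (19*√34)*(1/12598) = 51/64 + 19*√34/12598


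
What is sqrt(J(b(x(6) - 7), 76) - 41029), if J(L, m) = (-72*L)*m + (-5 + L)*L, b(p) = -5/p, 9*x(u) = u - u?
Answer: I*sqrt(2202091)/7 ≈ 211.99*I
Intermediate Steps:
x(u) = 0 (x(u) = (u - u)/9 = (1/9)*0 = 0)
J(L, m) = L*(-5 + L) - 72*L*m (J(L, m) = -72*L*m + L*(-5 + L) = L*(-5 + L) - 72*L*m)
sqrt(J(b(x(6) - 7), 76) - 41029) = sqrt((-5/(0 - 7))*(-5 - 5/(0 - 7) - 72*76) - 41029) = sqrt((-5/(-7))*(-5 - 5/(-7) - 5472) - 41029) = sqrt((-5*(-1/7))*(-5 - 5*(-1/7) - 5472) - 41029) = sqrt(5*(-5 + 5/7 - 5472)/7 - 41029) = sqrt((5/7)*(-38334/7) - 41029) = sqrt(-191670/49 - 41029) = sqrt(-2202091/49) = I*sqrt(2202091)/7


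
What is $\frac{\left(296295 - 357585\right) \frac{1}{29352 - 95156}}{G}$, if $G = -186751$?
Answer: $- \frac{30645}{6144481402} \approx -4.9874 \cdot 10^{-6}$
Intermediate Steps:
$\frac{\left(296295 - 357585\right) \frac{1}{29352 - 95156}}{G} = \frac{\left(296295 - 357585\right) \frac{1}{29352 - 95156}}{-186751} = - \frac{61290}{29352 - 95156} \left(- \frac{1}{186751}\right) = - \frac{61290}{-65804} \left(- \frac{1}{186751}\right) = \left(-61290\right) \left(- \frac{1}{65804}\right) \left(- \frac{1}{186751}\right) = \frac{30645}{32902} \left(- \frac{1}{186751}\right) = - \frac{30645}{6144481402}$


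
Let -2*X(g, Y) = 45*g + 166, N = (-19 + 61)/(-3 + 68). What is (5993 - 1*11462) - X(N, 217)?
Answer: -69829/13 ≈ -5371.5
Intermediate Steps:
N = 42/65 ≈ 0.64615
X(g, Y) = -83 - 45*g/2 (X(g, Y) = -(45*g + 166)/2 = -(166 + 45*g)/2 = -83 - 45*g/2)
(5993 - 1*11462) - X(N, 217) = (5993 - 1*11462) - (-83 - 45/2*42/65) = (5993 - 11462) - (-83 - 189/13) = -5469 - 1*(-1268/13) = -5469 + 1268/13 = -69829/13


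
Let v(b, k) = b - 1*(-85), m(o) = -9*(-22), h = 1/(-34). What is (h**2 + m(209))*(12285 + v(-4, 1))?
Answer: 1415220687/578 ≈ 2.4485e+6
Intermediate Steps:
h = -1/34 ≈ -0.029412
m(o) = 198
v(b, k) = 85 + b (v(b, k) = b + 85 = 85 + b)
(h**2 + m(209))*(12285 + v(-4, 1)) = ((-1/34)**2 + 198)*(12285 + (85 - 4)) = (1/1156 + 198)*(12285 + 81) = (228889/1156)*12366 = 1415220687/578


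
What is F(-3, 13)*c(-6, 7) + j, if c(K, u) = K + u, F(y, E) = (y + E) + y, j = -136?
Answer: -129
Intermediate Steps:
F(y, E) = E + 2*y (F(y, E) = (E + y) + y = E + 2*y)
F(-3, 13)*c(-6, 7) + j = (13 + 2*(-3))*(-6 + 7) - 136 = (13 - 6)*1 - 136 = 7*1 - 136 = 7 - 136 = -129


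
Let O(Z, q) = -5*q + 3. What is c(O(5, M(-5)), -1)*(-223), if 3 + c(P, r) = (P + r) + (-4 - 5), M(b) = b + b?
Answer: -8920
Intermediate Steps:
M(b) = 2*b
O(Z, q) = 3 - 5*q
c(P, r) = -12 + P + r (c(P, r) = -3 + ((P + r) + (-4 - 5)) = -3 + ((P + r) - 9) = -3 + (-9 + P + r) = -12 + P + r)
c(O(5, M(-5)), -1)*(-223) = (-12 + (3 - 10*(-5)) - 1)*(-223) = (-12 + (3 - 5*(-10)) - 1)*(-223) = (-12 + (3 + 50) - 1)*(-223) = (-12 + 53 - 1)*(-223) = 40*(-223) = -8920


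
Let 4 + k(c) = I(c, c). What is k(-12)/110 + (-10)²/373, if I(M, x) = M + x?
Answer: 278/20515 ≈ 0.013551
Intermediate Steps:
k(c) = -4 + 2*c (k(c) = -4 + (c + c) = -4 + 2*c)
k(-12)/110 + (-10)²/373 = (-4 + 2*(-12))/110 + (-10)²/373 = (-4 - 24)*(1/110) + 100*(1/373) = -28*1/110 + 100/373 = -14/55 + 100/373 = 278/20515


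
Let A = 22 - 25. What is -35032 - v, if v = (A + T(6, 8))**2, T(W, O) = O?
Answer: -35057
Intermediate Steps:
A = -3
v = 25 (v = (-3 + 8)**2 = 5**2 = 25)
-35032 - v = -35032 - 1*25 = -35032 - 25 = -35057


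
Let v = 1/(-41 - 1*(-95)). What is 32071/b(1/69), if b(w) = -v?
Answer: -1731834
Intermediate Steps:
v = 1/54 (v = 1/(-41 + 95) = 1/54 ≈ 0.018519)
b(w) = -1/54 (b(w) = -1*1/54 = -1/54)
32071/b(1/69) = 32071/(-1/54) = 32071*(-54) = -1731834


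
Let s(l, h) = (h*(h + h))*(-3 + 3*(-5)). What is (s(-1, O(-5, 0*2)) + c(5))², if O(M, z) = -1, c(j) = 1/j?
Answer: 32041/25 ≈ 1281.6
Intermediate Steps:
s(l, h) = -36*h² (s(l, h) = (h*(2*h))*(-3 - 15) = (2*h²)*(-18) = -36*h²)
(s(-1, O(-5, 0*2)) + c(5))² = (-36*(-1)² + 1/5)² = (-36*1 + ⅕)² = (-36 + ⅕)² = (-179/5)² = 32041/25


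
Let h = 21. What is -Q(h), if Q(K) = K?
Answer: -21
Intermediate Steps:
-Q(h) = -1*21 = -21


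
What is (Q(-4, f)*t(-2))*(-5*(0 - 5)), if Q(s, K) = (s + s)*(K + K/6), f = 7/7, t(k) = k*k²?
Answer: 5600/3 ≈ 1866.7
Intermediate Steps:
t(k) = k³
f = 1 (f = 7*(⅐) = 1)
Q(s, K) = 7*K*s/3 (Q(s, K) = (2*s)*(K + K*(⅙)) = (2*s)*(K + K/6) = (2*s)*(7*K/6) = 7*K*s/3)
(Q(-4, f)*t(-2))*(-5*(0 - 5)) = (((7/3)*1*(-4))*(-2)³)*(-5*(0 - 5)) = (-28/3*(-8))*(-5*(-5)) = (224/3)*25 = 5600/3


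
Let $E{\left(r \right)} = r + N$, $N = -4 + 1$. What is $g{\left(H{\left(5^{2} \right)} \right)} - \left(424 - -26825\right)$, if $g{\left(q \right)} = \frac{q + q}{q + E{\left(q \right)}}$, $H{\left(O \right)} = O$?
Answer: $- \frac{1280653}{47} \approx -27248.0$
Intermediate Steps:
$N = -3$
$E{\left(r \right)} = -3 + r$ ($E{\left(r \right)} = r - 3 = -3 + r$)
$g{\left(q \right)} = \frac{2 q}{-3 + 2 q}$ ($g{\left(q \right)} = \frac{q + q}{q + \left(-3 + q\right)} = \frac{2 q}{-3 + 2 q}$)
$g{\left(H{\left(5^{2} \right)} \right)} - \left(424 - -26825\right) = \frac{2 \cdot 5^{2}}{-3 + 2 \cdot 5^{2}} - \left(424 - -26825\right) = 2 \cdot 25 \frac{1}{-3 + 2 \cdot 25} - \left(424 + 26825\right) = 2 \cdot 25 \frac{1}{-3 + 50} - 27249 = 2 \cdot 25 \cdot \frac{1}{47} - 27249 = \frac{50}{47} - 27249 = - \frac{1280653}{47}$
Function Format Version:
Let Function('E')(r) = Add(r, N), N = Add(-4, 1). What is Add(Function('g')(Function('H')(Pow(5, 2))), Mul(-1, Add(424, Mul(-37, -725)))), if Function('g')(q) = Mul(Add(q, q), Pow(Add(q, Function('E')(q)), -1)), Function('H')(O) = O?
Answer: Rational(-1280653, 47) ≈ -27248.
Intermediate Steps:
N = -3
Function('E')(r) = Add(-3, r) (Function('E')(r) = Add(r, -3) = Add(-3, r))
Function('g')(q) = Mul(2, q, Pow(Add(-3, Mul(2, q)), -1)) (Function('g')(q) = Mul(Add(q, q), Pow(Add(q, Add(-3, q)), -1)) = Mul(Mul(2, q), Pow(Add(-3, Mul(2, q)), -1)) = Mul(2, q, Pow(Add(-3, Mul(2, q)), -1)))
Add(Function('g')(Function('H')(Pow(5, 2))), Mul(-1, Add(424, Mul(-37, -725)))) = Add(Mul(2, Pow(5, 2), Pow(Add(-3, Mul(2, Pow(5, 2))), -1)), Mul(-1, Add(424, Mul(-37, -725)))) = Add(Mul(2, 25, Pow(Add(-3, Mul(2, 25)), -1)), Mul(-1, Add(424, 26825))) = Add(Mul(2, 25, Pow(Add(-3, 50), -1)), Mul(-1, 27249)) = Add(Mul(2, 25, Pow(47, -1)), -27249) = Add(Mul(2, 25, Rational(1, 47)), -27249) = Add(Rational(50, 47), -27249) = Rational(-1280653, 47)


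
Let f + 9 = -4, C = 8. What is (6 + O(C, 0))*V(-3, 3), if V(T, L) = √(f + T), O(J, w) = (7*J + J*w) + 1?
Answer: 252*I ≈ 252.0*I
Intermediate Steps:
f = -13 (f = -9 - 4 = -13)
O(J, w) = 1 + 7*J + J*w
V(T, L) = √(-13 + T)
(6 + O(C, 0))*V(-3, 3) = (6 + (1 + 7*8 + 8*0))*√(-13 - 3) = (6 + (1 + 56 + 0))*√(-16) = (6 + 57)*(4*I) = 63*(4*I) = 252*I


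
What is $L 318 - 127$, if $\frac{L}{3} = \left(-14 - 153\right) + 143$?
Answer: $-23023$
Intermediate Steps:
$L = -72$ ($L = 3 \left(\left(-14 - 153\right) + 143\right) = 3 \left(-167 + 143\right) = 3 \left(-24\right) = -72$)
$L 318 - 127 = \left(-72\right) 318 - 127 = -22896 - 127 = -23023$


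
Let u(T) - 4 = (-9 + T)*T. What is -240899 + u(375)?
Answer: -103645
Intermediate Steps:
u(T) = 4 + T*(-9 + T) (u(T) = 4 + (-9 + T)*T = 4 + T*(-9 + T))
-240899 + u(375) = -240899 + (4 + 375² - 9*375) = -240899 + (4 + 140625 - 3375) = -240899 + 137254 = -103645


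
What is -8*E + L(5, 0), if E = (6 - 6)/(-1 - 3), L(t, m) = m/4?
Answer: 0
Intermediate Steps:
L(t, m) = m/4 (L(t, m) = m*(1/4) = m/4)
E = 0 (E = 0/(-4) = 0*(-1/4) = 0)
-8*E + L(5, 0) = -8*0 + (1/4)*0 = 0 + 0 = 0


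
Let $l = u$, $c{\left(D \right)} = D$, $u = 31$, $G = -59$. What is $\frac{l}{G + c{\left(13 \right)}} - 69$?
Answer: $- \frac{3205}{46} \approx -69.674$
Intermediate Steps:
$l = 31$
$\frac{l}{G + c{\left(13 \right)}} - 69 = \frac{31}{-59 + 13} - 69 = \frac{31}{-46} - 69 = 31 \left(- \frac{1}{46}\right) - 69 = - \frac{31}{46} - 69 = - \frac{3205}{46}$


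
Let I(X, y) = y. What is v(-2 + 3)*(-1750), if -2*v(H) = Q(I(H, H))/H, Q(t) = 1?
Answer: 875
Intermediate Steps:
v(H) = -1/(2*H)
v(-2 + 3)*(-1750) = -1/(2*(-2 + 3))*(-1750) = -½/1*(-1750) = -½*1*(-1750) = -½*(-1750) = 875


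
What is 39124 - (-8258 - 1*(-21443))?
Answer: 25939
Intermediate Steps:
39124 - (-8258 - 1*(-21443)) = 39124 - (-8258 + 21443) = 39124 - 1*13185 = 39124 - 13185 = 25939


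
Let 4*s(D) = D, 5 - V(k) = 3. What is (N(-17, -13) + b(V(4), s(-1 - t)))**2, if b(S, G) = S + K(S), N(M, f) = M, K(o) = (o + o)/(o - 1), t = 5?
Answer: 121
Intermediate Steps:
K(o) = 2*o/(-1 + o) (K(o) = (2*o)/(-1 + o) = 2*o/(-1 + o))
V(k) = 2 (V(k) = 5 - 1*3 = 5 - 3 = 2)
s(D) = D/4
b(S, G) = S + 2*S/(-1 + S)
(N(-17, -13) + b(V(4), s(-1 - t)))**2 = (-17 + 2*(1 + 2)/(-1 + 2))**2 = (-17 + 2*3/1)**2 = (-17 + 2*1*3)**2 = (-17 + 6)**2 = (-11)**2 = 121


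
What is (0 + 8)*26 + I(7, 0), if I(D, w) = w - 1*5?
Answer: 203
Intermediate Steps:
I(D, w) = -5 + w (I(D, w) = w - 5 = -5 + w)
(0 + 8)*26 + I(7, 0) = (0 + 8)*26 + (-5 + 0) = 8*26 - 5 = 208 - 5 = 203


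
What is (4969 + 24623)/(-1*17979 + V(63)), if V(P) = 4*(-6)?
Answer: -9864/6001 ≈ -1.6437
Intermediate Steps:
V(P) = -24
(4969 + 24623)/(-1*17979 + V(63)) = (4969 + 24623)/(-1*17979 - 24) = 29592/(-17979 - 24) = 29592/(-18003) = 29592*(-1/18003) = -9864/6001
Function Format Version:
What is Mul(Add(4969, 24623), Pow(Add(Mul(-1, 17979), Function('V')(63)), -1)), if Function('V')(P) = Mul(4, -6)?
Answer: Rational(-9864, 6001) ≈ -1.6437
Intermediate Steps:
Function('V')(P) = -24
Mul(Add(4969, 24623), Pow(Add(Mul(-1, 17979), Function('V')(63)), -1)) = Mul(Add(4969, 24623), Pow(Add(Mul(-1, 17979), -24), -1)) = Mul(29592, Pow(Add(-17979, -24), -1)) = Mul(29592, Pow(-18003, -1)) = Mul(29592, Rational(-1, 18003)) = Rational(-9864, 6001)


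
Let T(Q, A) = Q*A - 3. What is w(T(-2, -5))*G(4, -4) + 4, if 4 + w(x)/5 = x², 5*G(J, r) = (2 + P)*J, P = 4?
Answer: 1084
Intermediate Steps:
T(Q, A) = -3 + A*Q (T(Q, A) = A*Q - 3 = -3 + A*Q)
G(J, r) = 6*J/5 (G(J, r) = ((2 + 4)*J)/5 = (6*J)/5 = 6*J/5)
w(x) = -20 + 5*x²
w(T(-2, -5))*G(4, -4) + 4 = (-20 + 5*(-3 - 5*(-2))²)*((6/5)*4) + 4 = (-20 + 5*(-3 + 10)²)*(24/5) + 4 = (-20 + 5*7²)*(24/5) + 4 = (-20 + 5*49)*(24/5) + 4 = (-20 + 245)*(24/5) + 4 = 225*(24/5) + 4 = 1080 + 4 = 1084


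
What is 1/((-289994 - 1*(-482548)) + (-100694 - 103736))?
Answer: -1/11876 ≈ -8.4203e-5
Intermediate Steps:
1/((-289994 - 1*(-482548)) + (-100694 - 103736)) = 1/((-289994 + 482548) - 204430) = 1/(192554 - 204430) = 1/(-11876) = -1/11876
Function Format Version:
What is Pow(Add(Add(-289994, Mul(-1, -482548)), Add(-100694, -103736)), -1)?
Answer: Rational(-1, 11876) ≈ -8.4203e-5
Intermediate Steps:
Pow(Add(Add(-289994, Mul(-1, -482548)), Add(-100694, -103736)), -1) = Pow(Add(Add(-289994, 482548), -204430), -1) = Pow(Add(192554, -204430), -1) = Pow(-11876, -1) = Rational(-1, 11876)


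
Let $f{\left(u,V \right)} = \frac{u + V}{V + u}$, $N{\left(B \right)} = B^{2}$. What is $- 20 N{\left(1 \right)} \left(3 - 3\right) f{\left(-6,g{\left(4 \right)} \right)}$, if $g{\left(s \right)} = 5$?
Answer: $0$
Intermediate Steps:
$f{\left(u,V \right)} = 1$ ($f{\left(u,V \right)} = \frac{V + u}{V + u} = 1$)
$- 20 N{\left(1 \right)} \left(3 - 3\right) f{\left(-6,g{\left(4 \right)} \right)} = - 20 \cdot 1^{2} \left(3 - 3\right) 1 = - 20 \cdot 1 \cdot 0 \cdot 1 = \left(-20\right) 0 \cdot 1 = 0 \cdot 1 = 0$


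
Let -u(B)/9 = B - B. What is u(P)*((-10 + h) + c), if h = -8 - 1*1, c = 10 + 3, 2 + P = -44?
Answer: 0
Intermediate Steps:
P = -46 (P = -2 - 44 = -46)
u(B) = 0 (u(B) = -9*(B - B) = -9*0 = 0)
c = 13
h = -9 (h = -8 - 1 = -9)
u(P)*((-10 + h) + c) = 0*((-10 - 9) + 13) = 0*(-19 + 13) = 0*(-6) = 0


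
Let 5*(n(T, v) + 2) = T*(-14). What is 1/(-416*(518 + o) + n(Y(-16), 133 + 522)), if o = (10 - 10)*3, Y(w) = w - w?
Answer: -1/215490 ≈ -4.6406e-6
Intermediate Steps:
Y(w) = 0
n(T, v) = -2 - 14*T/5 (n(T, v) = -2 + (T*(-14))/5 = -2 + (-14*T)/5 = -2 - 14*T/5)
o = 0 (o = 0*3 = 0)
1/(-416*(518 + o) + n(Y(-16), 133 + 522)) = 1/(-416*(518 + 0) + (-2 - 14/5*0)) = 1/(-416*518 + (-2 + 0)) = 1/(-215488 - 2) = 1/(-215490) = -1/215490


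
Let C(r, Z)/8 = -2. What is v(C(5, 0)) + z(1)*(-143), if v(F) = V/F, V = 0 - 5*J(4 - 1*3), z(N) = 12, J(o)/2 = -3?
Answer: -13743/8 ≈ -1717.9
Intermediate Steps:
J(o) = -6 (J(o) = 2*(-3) = -6)
C(r, Z) = -16 (C(r, Z) = 8*(-2) = -16)
V = 30 (V = 0 - 5*(-6) = 0 + 30 = 30)
v(F) = 30/F
v(C(5, 0)) + z(1)*(-143) = 30/(-16) + 12*(-143) = 30*(-1/16) - 1716 = -15/8 - 1716 = -13743/8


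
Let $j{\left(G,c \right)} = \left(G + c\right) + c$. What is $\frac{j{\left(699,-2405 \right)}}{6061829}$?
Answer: $- \frac{4111}{6061829} \approx -0.00067818$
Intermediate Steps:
$j{\left(G,c \right)} = G + 2 c$
$\frac{j{\left(699,-2405 \right)}}{6061829} = \frac{699 + 2 \left(-2405\right)}{6061829} = \left(699 - 4810\right) \frac{1}{6061829} = \left(-4111\right) \frac{1}{6061829} = - \frac{4111}{6061829}$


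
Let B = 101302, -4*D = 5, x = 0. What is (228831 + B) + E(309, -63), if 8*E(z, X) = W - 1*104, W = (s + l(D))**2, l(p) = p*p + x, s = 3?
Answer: 676091089/2048 ≈ 3.3012e+5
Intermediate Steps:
D = -5/4 (D = -1/4*5 = -5/4 ≈ -1.2500)
l(p) = p**2 (l(p) = p*p + 0 = p**2 + 0 = p**2)
W = 5329/256 (W = (3 + (-5/4)**2)**2 = (3 + 25/16)**2 = (73/16)**2 = 5329/256 ≈ 20.816)
E(z, X) = -21295/2048 (E(z, X) = (5329/256 - 1*104)/8 = (5329/256 - 104)/8 = (1/8)*(-21295/256) = -21295/2048)
(228831 + B) + E(309, -63) = (228831 + 101302) - 21295/2048 = 330133 - 21295/2048 = 676091089/2048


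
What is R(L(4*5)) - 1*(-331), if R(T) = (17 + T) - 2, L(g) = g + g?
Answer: 386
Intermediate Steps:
L(g) = 2*g
R(T) = 15 + T
R(L(4*5)) - 1*(-331) = (15 + 2*(4*5)) - 1*(-331) = (15 + 2*20) + 331 = (15 + 40) + 331 = 55 + 331 = 386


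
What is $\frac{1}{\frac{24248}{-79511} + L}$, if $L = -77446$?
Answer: $- \frac{79511}{6157833154} \approx -1.2912 \cdot 10^{-5}$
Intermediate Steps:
$\frac{1}{\frac{24248}{-79511} + L} = \frac{1}{\frac{24248}{-79511} - 77446} = \frac{1}{24248 \left(- \frac{1}{79511}\right) - 77446} = \frac{1}{- \frac{24248}{79511} - 77446} = \frac{1}{- \frac{6157833154}{79511}} = - \frac{79511}{6157833154}$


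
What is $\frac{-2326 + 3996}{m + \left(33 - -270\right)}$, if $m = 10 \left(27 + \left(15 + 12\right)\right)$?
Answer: $\frac{1670}{843} \approx 1.981$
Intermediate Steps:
$m = 540$ ($m = 10 \left(27 + 27\right) = 10 \cdot 54 = 540$)
$\frac{-2326 + 3996}{m + \left(33 - -270\right)} = \frac{-2326 + 3996}{540 + \left(33 - -270\right)} = \frac{1670}{540 + \left(33 + 270\right)} = \frac{1670}{540 + 303} = \frac{1670}{843}$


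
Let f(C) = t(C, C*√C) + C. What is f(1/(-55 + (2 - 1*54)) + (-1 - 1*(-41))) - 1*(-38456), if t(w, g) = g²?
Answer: 125507053518/1225043 ≈ 1.0245e+5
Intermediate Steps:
f(C) = C + C³ (f(C) = (C*√C)² + C = (C^(3/2))² + C = C³ + C = C + C³)
f(1/(-55 + (2 - 1*54)) + (-1 - 1*(-41))) - 1*(-38456) = ((1/(-55 + (2 - 1*54)) + (-1 - 1*(-41))) + (1/(-55 + (2 - 1*54)) + (-1 - 1*(-41)))³) - 1*(-38456) = ((1/(-55 + (2 - 54)) + (-1 + 41)) + (1/(-55 + (2 - 54)) + (-1 + 41))³) + 38456 = ((1/(-55 - 52) + 40) + (1/(-55 - 52) + 40)³) + 38456 = ((1/(-107) + 40) + (1/(-107) + 40)³) + 38456 = ((-1/107 + 40) + (-1/107 + 40)³) + 38456 = (4279/107 + (4279/107)³) + 38456 = (4279/107 + 78347809639/1225043) + 38456 = 78396799910/1225043 + 38456 = 125507053518/1225043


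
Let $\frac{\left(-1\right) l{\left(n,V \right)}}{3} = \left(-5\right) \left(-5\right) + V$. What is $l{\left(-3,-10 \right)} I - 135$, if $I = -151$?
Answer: $6660$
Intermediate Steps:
$l{\left(n,V \right)} = -75 - 3 V$ ($l{\left(n,V \right)} = - 3 \left(\left(-5\right) \left(-5\right) + V\right) = - 3 \left(25 + V\right) = -75 - 3 V$)
$l{\left(-3,-10 \right)} I - 135 = \left(-75 - -30\right) \left(-151\right) - 135 = \left(-75 + 30\right) \left(-151\right) - 135 = \left(-45\right) \left(-151\right) - 135 = 6795 - 135 = 6660$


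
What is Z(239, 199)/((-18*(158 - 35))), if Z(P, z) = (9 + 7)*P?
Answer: -1912/1107 ≈ -1.7272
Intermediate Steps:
Z(P, z) = 16*P
Z(239, 199)/((-18*(158 - 35))) = (16*239)/((-18*(158 - 35))) = 3824/((-18*123)) = 3824/(-2214) = 3824*(-1/2214) = -1912/1107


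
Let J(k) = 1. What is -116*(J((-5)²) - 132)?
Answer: 15196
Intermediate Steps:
-116*(J((-5)²) - 132) = -116*(1 - 132) = -116*(-131) = 15196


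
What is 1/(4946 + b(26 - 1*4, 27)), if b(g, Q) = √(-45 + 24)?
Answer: 4946/24462937 - I*√21/24462937 ≈ 0.00020218 - 1.8733e-7*I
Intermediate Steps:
b(g, Q) = I*√21 (b(g, Q) = √(-21) = I*√21)
1/(4946 + b(26 - 1*4, 27)) = 1/(4946 + I*√21)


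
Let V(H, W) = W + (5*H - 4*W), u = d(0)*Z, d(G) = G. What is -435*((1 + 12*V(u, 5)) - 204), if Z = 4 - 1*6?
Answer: 166605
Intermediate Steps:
Z = -2 (Z = 4 - 6 = -2)
u = 0 (u = 0*(-2) = 0)
V(H, W) = -3*W + 5*H (V(H, W) = W + (-4*W + 5*H) = -3*W + 5*H)
-435*((1 + 12*V(u, 5)) - 204) = -435*((1 + 12*(-3*5 + 5*0)) - 204) = -435*((1 + 12*(-15 + 0)) - 204) = -435*((1 + 12*(-15)) - 204) = -435*((1 - 180) - 204) = -435*(-179 - 204) = -435*(-383) = 166605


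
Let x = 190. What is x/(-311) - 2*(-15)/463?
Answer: -78640/143993 ≈ -0.54614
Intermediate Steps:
x/(-311) - 2*(-15)/463 = 190/(-311) - 2*(-15)/463 = 190*(-1/311) + 30*(1/463) = -190/311 + 30/463 = -78640/143993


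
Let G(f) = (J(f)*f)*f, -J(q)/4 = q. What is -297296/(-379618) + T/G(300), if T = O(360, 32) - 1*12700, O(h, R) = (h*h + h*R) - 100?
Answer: 50092586591/64060537500 ≈ 0.78196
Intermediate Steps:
J(q) = -4*q
O(h, R) = -100 + h² + R*h (O(h, R) = (h² + R*h) - 100 = -100 + h² + R*h)
G(f) = -4*f³ (G(f) = ((-4*f)*f)*f = (-4*f²)*f = -4*f³)
T = 128320 (T = (-100 + 360² + 32*360) - 1*12700 = (-100 + 129600 + 11520) - 12700 = 141020 - 12700 = 128320)
-297296/(-379618) + T/G(300) = -297296/(-379618) + 128320/((-4*300³)) = -297296*(-1/379618) + 128320/((-4*27000000)) = 148648/189809 + 128320/(-108000000) = 148648/189809 + 128320*(-1/108000000) = 148648/189809 - 401/337500 = 50092586591/64060537500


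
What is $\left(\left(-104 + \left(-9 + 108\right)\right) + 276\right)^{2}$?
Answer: $73441$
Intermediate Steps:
$\left(\left(-104 + \left(-9 + 108\right)\right) + 276\right)^{2} = \left(\left(-104 + 99\right) + 276\right)^{2} = \left(-5 + 276\right)^{2} = 271^{2} = 73441$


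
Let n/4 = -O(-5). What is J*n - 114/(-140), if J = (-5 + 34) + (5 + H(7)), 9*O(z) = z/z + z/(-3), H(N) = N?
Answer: -90301/1890 ≈ -47.778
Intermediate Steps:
O(z) = 1/9 - z/27 (O(z) = (z/z + z/(-3))/9 = (1 + z*(-1/3))/9 = (1 - z/3)/9 = 1/9 - z/27)
J = 41 (J = (-5 + 34) + (5 + 7) = 29 + 12 = 41)
n = -32/27 (n = 4*(-(1/9 - 1/27*(-5))) = 4*(-(1/9 + 5/27)) = 4*(-1*8/27) = 4*(-8/27) = -32/27 ≈ -1.1852)
J*n - 114/(-140) = 41*(-32/27) - 114/(-140) = -1312/27 - 114*(-1/140) = -1312/27 + 57/70 = -90301/1890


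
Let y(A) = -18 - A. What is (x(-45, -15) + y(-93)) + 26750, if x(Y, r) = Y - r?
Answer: 26795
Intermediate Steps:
(x(-45, -15) + y(-93)) + 26750 = ((-45 - 1*(-15)) + (-18 - 1*(-93))) + 26750 = ((-45 + 15) + (-18 + 93)) + 26750 = (-30 + 75) + 26750 = 45 + 26750 = 26795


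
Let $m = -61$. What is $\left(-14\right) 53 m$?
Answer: $45262$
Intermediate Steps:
$\left(-14\right) 53 m = \left(-14\right) 53 \left(-61\right) = \left(-742\right) \left(-61\right) = 45262$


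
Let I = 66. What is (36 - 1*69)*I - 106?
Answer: -2284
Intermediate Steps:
(36 - 1*69)*I - 106 = (36 - 1*69)*66 - 106 = (36 - 69)*66 - 106 = -33*66 - 106 = -2178 - 106 = -2284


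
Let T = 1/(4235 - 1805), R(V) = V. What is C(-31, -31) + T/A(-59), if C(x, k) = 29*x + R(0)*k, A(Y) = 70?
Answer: -152919899/170100 ≈ -899.00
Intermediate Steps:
T = 1/2430 ≈ 0.00041152
C(x, k) = 29*x (C(x, k) = 29*x + 0*k = 29*x + 0 = 29*x)
C(-31, -31) + T/A(-59) = 29*(-31) + (1/2430)/70 = -899 + (1/2430)*(1/70) = -899 + 1/170100 = -152919899/170100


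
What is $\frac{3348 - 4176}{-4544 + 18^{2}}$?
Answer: $\frac{207}{1055} \approx 0.19621$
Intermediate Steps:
$\frac{3348 - 4176}{-4544 + 18^{2}} = - \frac{828}{-4544 + 324} = - \frac{828}{-4220} = \left(-828\right) \left(- \frac{1}{4220}\right) = \frac{207}{1055}$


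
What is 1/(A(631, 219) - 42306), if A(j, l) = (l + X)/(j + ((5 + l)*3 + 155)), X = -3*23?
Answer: -243/10280333 ≈ -2.3637e-5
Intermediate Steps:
X = -69
A(j, l) = (-69 + l)/(170 + j + 3*l) (A(j, l) = (l - 69)/(j + ((5 + l)*3 + 155)) = (-69 + l)/(j + ((15 + 3*l) + 155)) = (-69 + l)/(j + (170 + 3*l)) = (-69 + l)/(170 + j + 3*l))
1/(A(631, 219) - 42306) = 1/((-69 + 219)/(170 + 631 + 3*219) - 42306) = 1/(150/(170 + 631 + 657) - 42306) = 1/(150/1458 - 42306) = 1/((1/1458)*150 - 42306) = 1/(25/243 - 42306) = 1/(-10280333/243) = -243/10280333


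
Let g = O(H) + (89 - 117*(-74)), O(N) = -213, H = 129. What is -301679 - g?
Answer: -310213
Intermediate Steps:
g = 8534 (g = -213 + (89 - 117*(-74)) = -213 + (89 + 8658) = -213 + 8747 = 8534)
-301679 - g = -301679 - 1*8534 = -301679 - 8534 = -310213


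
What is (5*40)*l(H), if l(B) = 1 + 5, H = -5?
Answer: 1200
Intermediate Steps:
l(B) = 6
(5*40)*l(H) = (5*40)*6 = 200*6 = 1200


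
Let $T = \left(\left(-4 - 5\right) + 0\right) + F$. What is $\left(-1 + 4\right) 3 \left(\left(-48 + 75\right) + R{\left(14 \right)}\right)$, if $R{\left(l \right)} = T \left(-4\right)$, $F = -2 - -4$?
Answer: $495$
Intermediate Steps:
$F = 2$ ($F = -2 + 4 = 2$)
$T = -7$ ($T = \left(\left(-4 - 5\right) + 0\right) + 2 = \left(-9 + 0\right) + 2 = -9 + 2 = -7$)
$R{\left(l \right)} = 28$ ($R{\left(l \right)} = \left(-7\right) \left(-4\right) = 28$)
$\left(-1 + 4\right) 3 \left(\left(-48 + 75\right) + R{\left(14 \right)}\right) = \left(-1 + 4\right) 3 \left(\left(-48 + 75\right) + 28\right) = 3 \cdot 3 \left(27 + 28\right) = 9 \cdot 55 = 495$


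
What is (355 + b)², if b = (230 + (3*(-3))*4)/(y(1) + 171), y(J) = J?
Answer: 938013129/7396 ≈ 1.2683e+5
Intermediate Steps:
b = 97/86 (b = (230 + (3*(-3))*4)/(1 + 171) = (230 - 9*4)/172 = (230 - 36)*(1/172) = 194*(1/172) = 97/86 ≈ 1.1279)
(355 + b)² = (355 + 97/86)² = (30627/86)² = 938013129/7396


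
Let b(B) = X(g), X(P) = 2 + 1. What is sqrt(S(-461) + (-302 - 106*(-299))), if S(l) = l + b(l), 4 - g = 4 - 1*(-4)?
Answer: sqrt(30934) ≈ 175.88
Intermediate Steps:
g = -4 (g = 4 - (4 - 1*(-4)) = 4 - (4 + 4) = 4 - 1*8 = 4 - 8 = -4)
X(P) = 3
b(B) = 3
S(l) = 3 + l (S(l) = l + 3 = 3 + l)
sqrt(S(-461) + (-302 - 106*(-299))) = sqrt((3 - 461) + (-302 - 106*(-299))) = sqrt(-458 + (-302 + 31694)) = sqrt(-458 + 31392) = sqrt(30934)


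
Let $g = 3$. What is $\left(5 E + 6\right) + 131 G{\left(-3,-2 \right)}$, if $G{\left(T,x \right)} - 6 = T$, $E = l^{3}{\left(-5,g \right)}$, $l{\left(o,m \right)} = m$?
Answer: $534$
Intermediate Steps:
$E = 27$ ($E = 3^{3} = 27$)
$G{\left(T,x \right)} = 6 + T$
$\left(5 E + 6\right) + 131 G{\left(-3,-2 \right)} = \left(5 \cdot 27 + 6\right) + 131 \left(6 - 3\right) = \left(135 + 6\right) + 131 \cdot 3 = 141 + 393 = 534$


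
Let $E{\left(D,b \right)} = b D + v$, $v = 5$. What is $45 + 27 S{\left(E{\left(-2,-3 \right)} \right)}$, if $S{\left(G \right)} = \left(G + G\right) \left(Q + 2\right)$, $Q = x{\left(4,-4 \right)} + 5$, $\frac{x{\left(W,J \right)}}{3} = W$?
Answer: $11331$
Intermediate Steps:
$x{\left(W,J \right)} = 3 W$
$E{\left(D,b \right)} = 5 + D b$ ($E{\left(D,b \right)} = b D + 5 = D b + 5 = 5 + D b$)
$Q = 17$ ($Q = 3 \cdot 4 + 5 = 12 + 5 = 17$)
$S{\left(G \right)} = 38 G$ ($S{\left(G \right)} = \left(G + G\right) \left(17 + 2\right) = 2 G 19 = 38 G$)
$45 + 27 S{\left(E{\left(-2,-3 \right)} \right)} = 45 + 27 \cdot 38 \left(5 - -6\right) = 45 + 27 \cdot 38 \left(5 + 6\right) = 45 + 27 \cdot 38 \cdot 11 = 45 + 27 \cdot 418 = 45 + 11286 = 11331$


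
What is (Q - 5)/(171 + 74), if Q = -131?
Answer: -136/245 ≈ -0.55510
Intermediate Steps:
(Q - 5)/(171 + 74) = (-131 - 5)/(171 + 74) = -136/245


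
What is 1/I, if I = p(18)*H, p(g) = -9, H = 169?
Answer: -1/1521 ≈ -0.00065746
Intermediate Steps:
I = -1521 (I = -9*169 = -1521)
1/I = 1/(-1521) = -1/1521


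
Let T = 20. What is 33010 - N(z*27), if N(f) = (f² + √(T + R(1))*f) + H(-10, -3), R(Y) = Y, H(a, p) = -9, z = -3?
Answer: 26458 + 81*√21 ≈ 26829.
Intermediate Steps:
N(f) = -9 + f² + f*√21 (N(f) = (f² + √(20 + 1)*f) - 9 = (f² + √21*f) - 9 = (f² + f*√21) - 9 = -9 + f² + f*√21)
33010 - N(z*27) = 33010 - (-9 + (-3*27)² + (-3*27)*√21) = 33010 - (-9 + (-81)² - 81*√21) = 33010 - (-9 + 6561 - 81*√21) = 33010 - (6552 - 81*√21) = 33010 + (-6552 + 81*√21) = 26458 + 81*√21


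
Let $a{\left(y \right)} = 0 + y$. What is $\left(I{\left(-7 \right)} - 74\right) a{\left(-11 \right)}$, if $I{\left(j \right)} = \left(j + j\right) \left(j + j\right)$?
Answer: $-1342$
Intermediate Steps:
$a{\left(y \right)} = y$
$I{\left(j \right)} = 4 j^{2}$ ($I{\left(j \right)} = 2 j 2 j = 4 j^{2}$)
$\left(I{\left(-7 \right)} - 74\right) a{\left(-11 \right)} = \left(4 \left(-7\right)^{2} - 74\right) \left(-11\right) = \left(4 \cdot 49 - 74\right) \left(-11\right) = \left(196 - 74\right) \left(-11\right) = 122 \left(-11\right) = -1342$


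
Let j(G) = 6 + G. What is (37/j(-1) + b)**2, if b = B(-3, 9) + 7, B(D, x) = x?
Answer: 13689/25 ≈ 547.56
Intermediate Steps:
b = 16 (b = 9 + 7 = 16)
(37/j(-1) + b)**2 = (37/(6 - 1) + 16)**2 = (37/5 + 16)**2 = (117/5)**2 = 13689/25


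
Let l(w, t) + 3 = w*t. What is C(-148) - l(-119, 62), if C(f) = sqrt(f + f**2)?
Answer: 7381 + 14*sqrt(111) ≈ 7528.5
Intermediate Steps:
l(w, t) = -3 + t*w (l(w, t) = -3 + w*t = -3 + t*w)
C(-148) - l(-119, 62) = sqrt(-148*(1 - 148)) - (-3 + 62*(-119)) = sqrt(-148*(-147)) - (-3 - 7378) = sqrt(21756) - 1*(-7381) = 14*sqrt(111) + 7381 = 7381 + 14*sqrt(111)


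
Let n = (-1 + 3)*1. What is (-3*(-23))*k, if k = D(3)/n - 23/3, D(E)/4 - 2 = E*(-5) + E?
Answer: -1909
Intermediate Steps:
D(E) = 8 - 16*E (D(E) = 8 + 4*(E*(-5) + E) = 8 + 4*(-5*E + E) = 8 + 4*(-4*E) = 8 - 16*E)
n = 2 (n = 2*1 = 2)
k = -83/3 (k = (8 - 16*3)/2 - 23/3 = (8 - 48)*(1/2) - 23*1/3 = -40*1/2 - 23/3 = -20 - 23/3 = -83/3 ≈ -27.667)
(-3*(-23))*k = -3*(-23)*(-83/3) = 69*(-83/3) = -1909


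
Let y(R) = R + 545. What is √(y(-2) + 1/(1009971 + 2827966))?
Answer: 28*√10201862129731/3837937 ≈ 23.302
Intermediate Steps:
y(R) = 545 + R
√(y(-2) + 1/(1009971 + 2827966)) = √((545 - 2) + 1/(1009971 + 2827966)) = √(543 + 1/3837937) = √(2083999792/3837937) = 28*√10201862129731/3837937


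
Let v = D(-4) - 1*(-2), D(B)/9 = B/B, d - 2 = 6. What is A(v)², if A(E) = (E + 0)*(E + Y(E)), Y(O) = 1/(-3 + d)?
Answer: 379456/25 ≈ 15178.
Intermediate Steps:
d = 8 (d = 2 + 6 = 8)
D(B) = 9 (D(B) = 9*(B/B) = 9*1 = 9)
Y(O) = ⅕ (Y(O) = 1/(-3 + 8) = 1/5 = ⅕)
v = 11 (v = 9 - 1*(-2) = 9 + 2 = 11)
A(E) = E*(⅕ + E) (A(E) = (E + 0)*(E + ⅕) = E*(⅕ + E))
A(v)² = (11*(⅕ + 11))² = (11*(56/5))² = (616/5)² = 379456/25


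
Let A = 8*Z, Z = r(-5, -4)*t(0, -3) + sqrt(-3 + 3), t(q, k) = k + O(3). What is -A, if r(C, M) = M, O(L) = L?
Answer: 0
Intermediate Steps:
t(q, k) = 3 + k (t(q, k) = k + 3 = 3 + k)
Z = 0 (Z = -4*(3 - 3) + sqrt(-3 + 3) = -4*0 + sqrt(0) = 0 + 0 = 0)
A = 0 (A = 8*0 = 0)
-A = -1*0 = 0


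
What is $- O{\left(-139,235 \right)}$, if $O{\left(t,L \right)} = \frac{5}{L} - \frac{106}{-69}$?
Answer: $- \frac{5051}{3243} \approx -1.5575$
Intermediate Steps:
$O{\left(t,L \right)} = \frac{106}{69} + \frac{5}{L}$ ($O{\left(t,L \right)} = \frac{5}{L} - - \frac{106}{69} = \frac{5}{L} + \frac{106}{69} = \frac{106}{69} + \frac{5}{L}$)
$- O{\left(-139,235 \right)} = - (\frac{106}{69} + \frac{5}{235}) = - (\frac{106}{69} + 5 \cdot \frac{1}{235}) = - (\frac{106}{69} + \frac{1}{47}) = \left(-1\right) \frac{5051}{3243} = - \frac{5051}{3243}$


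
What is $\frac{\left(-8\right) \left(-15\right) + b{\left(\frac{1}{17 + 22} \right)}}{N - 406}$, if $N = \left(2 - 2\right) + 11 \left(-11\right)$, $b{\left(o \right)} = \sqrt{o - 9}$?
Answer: $- \frac{120}{527} - \frac{5 i \sqrt{546}}{20553} \approx -0.2277 - 0.0056845 i$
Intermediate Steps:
$b{\left(o \right)} = \sqrt{-9 + o}$
$N = -121$ ($N = 0 - 121 = -121$)
$\frac{\left(-8\right) \left(-15\right) + b{\left(\frac{1}{17 + 22} \right)}}{N - 406} = \frac{\left(-8\right) \left(-15\right) + \sqrt{-9 + \frac{1}{17 + 22}}}{-121 - 406} = \frac{120 + \sqrt{-9 + \frac{1}{39}}}{-527} = \left(120 + \sqrt{-9 + \frac{1}{39}}\right) \left(- \frac{1}{527}\right) = \left(120 + \sqrt{- \frac{350}{39}}\right) \left(- \frac{1}{527}\right) = \left(120 + \frac{5 i \sqrt{546}}{39}\right) \left(- \frac{1}{527}\right) = - \frac{120}{527} - \frac{5 i \sqrt{546}}{20553}$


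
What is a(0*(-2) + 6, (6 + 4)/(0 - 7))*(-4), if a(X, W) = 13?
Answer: -52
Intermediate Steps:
a(0*(-2) + 6, (6 + 4)/(0 - 7))*(-4) = 13*(-4) = -52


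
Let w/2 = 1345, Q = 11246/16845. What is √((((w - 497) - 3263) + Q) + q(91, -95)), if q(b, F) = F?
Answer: I*√330384000255/16845 ≈ 34.122*I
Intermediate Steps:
Q = 11246/16845 (Q = 11246*(1/16845) = 11246/16845 ≈ 0.66762)
w = 2690 (w = 2*1345 = 2690)
√((((w - 497) - 3263) + Q) + q(91, -95)) = √((((2690 - 497) - 3263) + 11246/16845) - 95) = √(((2193 - 3263) + 11246/16845) - 95) = √((-1070 + 11246/16845) - 95) = √(-18012904/16845 - 95) = √(-19613179/16845) = I*√330384000255/16845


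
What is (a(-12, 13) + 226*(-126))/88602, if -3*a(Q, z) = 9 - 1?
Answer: -42718/132903 ≈ -0.32142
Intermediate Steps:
a(Q, z) = -8/3 (a(Q, z) = -(9 - 1)/3 = -⅓*8 = -8/3)
(a(-12, 13) + 226*(-126))/88602 = (-8/3 + 226*(-126))/88602 = (-8/3 - 28476)*(1/88602) = -85436/3*1/88602 = -42718/132903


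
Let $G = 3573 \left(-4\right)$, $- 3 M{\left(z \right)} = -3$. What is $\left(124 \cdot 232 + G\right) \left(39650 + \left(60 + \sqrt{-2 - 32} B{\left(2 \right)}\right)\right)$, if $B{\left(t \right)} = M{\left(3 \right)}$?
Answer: $574841960 + 14476 i \sqrt{34} \approx 5.7484 \cdot 10^{8} + 84409.0 i$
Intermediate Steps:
$M{\left(z \right)} = 1$ ($M{\left(z \right)} = \left(- \frac{1}{3}\right) \left(-3\right) = 1$)
$G = -14292$
$B{\left(t \right)} = 1$
$\left(124 \cdot 232 + G\right) \left(39650 + \left(60 + \sqrt{-2 - 32} B{\left(2 \right)}\right)\right) = \left(124 \cdot 232 - 14292\right) \left(39650 + \left(60 + \sqrt{-2 - 32} \cdot 1\right)\right) = \left(28768 - 14292\right) \left(39650 + \left(60 + \sqrt{-34} \cdot 1\right)\right) = 14476 \left(39650 + \left(60 + i \sqrt{34} \cdot 1\right)\right) = 14476 \left(39650 + \left(60 + i \sqrt{34}\right)\right) = 14476 \left(39710 + i \sqrt{34}\right) = 574841960 + 14476 i \sqrt{34}$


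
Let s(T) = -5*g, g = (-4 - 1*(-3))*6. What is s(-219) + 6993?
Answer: 7023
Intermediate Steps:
g = -6 (g = (-4 + 3)*6 = -1*6 = -6)
s(T) = 30 (s(T) = -5*(-6) = 30)
s(-219) + 6993 = 30 + 6993 = 7023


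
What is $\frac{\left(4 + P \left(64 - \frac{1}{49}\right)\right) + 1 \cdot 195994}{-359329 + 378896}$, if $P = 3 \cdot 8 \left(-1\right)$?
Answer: $\frac{9528662}{958783} \approx 9.9383$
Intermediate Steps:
$P = -24$ ($P = 24 \left(-1\right) = -24$)
$\frac{\left(4 + P \left(64 - \frac{1}{49}\right)\right) + 1 \cdot 195994}{-359329 + 378896} = \frac{\left(4 - 24 \left(64 - \frac{1}{49}\right)\right) + 1 \cdot 195994}{-359329 + 378896} = \frac{\left(4 - 24 \left(64 - \frac{1}{49}\right)\right) + 195994}{19567} = \left(\left(4 - 24 \left(64 - \frac{1}{49}\right)\right) + 195994\right) \frac{1}{19567} = \left(\left(4 - \frac{75240}{49}\right) + 195994\right) \frac{1}{19567} = \left(- \frac{75044}{49} + 195994\right) \frac{1}{19567} = \frac{9528662}{49} \cdot \frac{1}{19567} = \frac{9528662}{958783}$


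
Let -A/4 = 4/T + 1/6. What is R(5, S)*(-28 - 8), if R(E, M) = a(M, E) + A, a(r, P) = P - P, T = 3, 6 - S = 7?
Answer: 216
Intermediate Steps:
S = -1 (S = 6 - 1*7 = 6 - 7 = -1)
a(r, P) = 0
A = -6 (A = -4*(4/3 + 1/6) = -4*(4*(⅓) + 1*(⅙)) = -4*(4/3 + ⅙) = -4*3/2 = -6)
R(E, M) = -6 (R(E, M) = 0 - 6 = -6)
R(5, S)*(-28 - 8) = -6*(-28 - 8) = -6*(-36) = 216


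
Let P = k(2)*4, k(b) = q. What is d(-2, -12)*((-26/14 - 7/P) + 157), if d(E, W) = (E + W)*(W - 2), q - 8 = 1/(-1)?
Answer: 30359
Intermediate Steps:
q = 7 (q = 8 + 1/(-1) = 8 - 1 = 7)
k(b) = 7
d(E, W) = (-2 + W)*(E + W) (d(E, W) = (E + W)*(-2 + W) = (-2 + W)*(E + W))
P = 28 (P = 7*4 = 28)
d(-2, -12)*((-26/14 - 7/P) + 157) = ((-12)**2 - 2*(-2) - 2*(-12) - 2*(-12))*((-26/14 - 7/28) + 157) = (144 + 4 + 24 + 24)*((-26*1/14 - 7*1/28) + 157) = 196*((-13/7 - 1/4) + 157) = 196*(-59/28 + 157) = 196*(4337/28) = 30359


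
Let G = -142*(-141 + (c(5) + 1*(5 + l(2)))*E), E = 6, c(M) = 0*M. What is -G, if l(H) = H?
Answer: -14058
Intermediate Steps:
c(M) = 0
G = 14058 (G = -142*(-141 + (0 + 1*(5 + 2))*6) = -142*(-141 + (0 + 1*7)*6) = -142*(-141 + (0 + 7)*6) = -142*(-141 + 7*6) = -142*(-141 + 42) = -142*(-99) = 14058)
-G = -1*14058 = -14058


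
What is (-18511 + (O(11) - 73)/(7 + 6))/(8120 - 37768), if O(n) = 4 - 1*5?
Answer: 240717/385424 ≈ 0.62455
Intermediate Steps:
O(n) = -1 (O(n) = 4 - 5 = -1)
(-18511 + (O(11) - 73)/(7 + 6))/(8120 - 37768) = (-18511 + (-1 - 73)/(7 + 6))/(8120 - 37768) = (-18511 - 74/13)/(-29648) = (-18511 - 74*1/13)*(-1/29648) = (-18511 - 74/13)*(-1/29648) = -240717/13*(-1/29648) = 240717/385424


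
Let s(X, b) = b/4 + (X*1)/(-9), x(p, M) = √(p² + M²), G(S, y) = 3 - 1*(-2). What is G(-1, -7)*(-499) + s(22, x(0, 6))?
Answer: -44927/18 ≈ -2495.9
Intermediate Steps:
G(S, y) = 5 (G(S, y) = 3 + 2 = 5)
x(p, M) = √(M² + p²)
s(X, b) = -X/9 + b/4 (s(X, b) = b*(¼) + X*(-⅑) = b/4 - X/9 = -X/9 + b/4)
G(-1, -7)*(-499) + s(22, x(0, 6)) = 5*(-499) + (-⅑*22 + √(6² + 0²)/4) = -2495 + (-22/9 + √(36 + 0)/4) = -2495 + (-22/9 + √36/4) = -2495 + (-22/9 + (¼)*6) = -2495 + (-22/9 + 3/2) = -2495 - 17/18 = -44927/18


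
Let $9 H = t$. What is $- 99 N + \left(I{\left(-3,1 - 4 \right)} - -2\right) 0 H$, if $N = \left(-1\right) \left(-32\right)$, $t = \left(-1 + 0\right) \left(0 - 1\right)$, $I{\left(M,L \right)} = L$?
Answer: $-3168$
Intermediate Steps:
$t = 1$ ($t = \left(-1\right) \left(-1\right) = 1$)
$H = \frac{1}{9}$ ($H = \frac{1}{9} \cdot 1 = \frac{1}{9} \approx 0.11111$)
$N = 32$
$- 99 N + \left(I{\left(-3,1 - 4 \right)} - -2\right) 0 H = \left(-99\right) 32 + \left(\left(1 - 4\right) - -2\right) 0 \cdot \frac{1}{9} = -3168 + \left(\left(1 - 4\right) + 2\right) 0 \cdot \frac{1}{9} = -3168 + \left(-3 + 2\right) 0 \cdot \frac{1}{9} = -3168 + \left(-1\right) 0 \cdot \frac{1}{9} = -3168 + 0 \cdot \frac{1}{9} = -3168 + 0 = -3168$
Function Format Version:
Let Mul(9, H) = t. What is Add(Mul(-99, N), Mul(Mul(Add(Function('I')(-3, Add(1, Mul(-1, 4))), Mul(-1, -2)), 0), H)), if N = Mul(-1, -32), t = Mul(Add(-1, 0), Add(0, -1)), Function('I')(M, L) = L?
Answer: -3168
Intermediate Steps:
t = 1 (t = Mul(-1, -1) = 1)
H = Rational(1, 9) (H = Mul(Rational(1, 9), 1) = Rational(1, 9) ≈ 0.11111)
N = 32
Add(Mul(-99, N), Mul(Mul(Add(Function('I')(-3, Add(1, Mul(-1, 4))), Mul(-1, -2)), 0), H)) = Add(Mul(-99, 32), Mul(Mul(Add(Add(1, Mul(-1, 4)), Mul(-1, -2)), 0), Rational(1, 9))) = Add(-3168, Mul(Mul(Add(Add(1, -4), 2), 0), Rational(1, 9))) = Add(-3168, Mul(Mul(Add(-3, 2), 0), Rational(1, 9))) = Add(-3168, Mul(Mul(-1, 0), Rational(1, 9))) = Add(-3168, Mul(0, Rational(1, 9))) = Add(-3168, 0) = -3168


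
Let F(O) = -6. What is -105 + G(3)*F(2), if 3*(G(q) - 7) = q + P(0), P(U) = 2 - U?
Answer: -157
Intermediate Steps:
G(q) = 23/3 + q/3 (G(q) = 7 + (q + (2 - 1*0))/3 = 7 + (q + (2 + 0))/3 = 7 + (q + 2)/3 = 7 + (2 + q)/3 = 7 + (2/3 + q/3) = 23/3 + q/3)
-105 + G(3)*F(2) = -105 + (23/3 + (1/3)*3)*(-6) = -105 + (23/3 + 1)*(-6) = -105 + (26/3)*(-6) = -105 - 52 = -157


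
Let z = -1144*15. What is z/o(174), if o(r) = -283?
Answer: 17160/283 ≈ 60.636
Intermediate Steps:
z = -17160
z/o(174) = -17160/(-283) = -17160*(-1/283) = 17160/283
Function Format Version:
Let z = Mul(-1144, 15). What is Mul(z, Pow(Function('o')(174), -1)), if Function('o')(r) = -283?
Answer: Rational(17160, 283) ≈ 60.636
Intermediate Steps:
z = -17160
Mul(z, Pow(Function('o')(174), -1)) = Mul(-17160, Pow(-283, -1)) = Mul(-17160, Rational(-1, 283)) = Rational(17160, 283)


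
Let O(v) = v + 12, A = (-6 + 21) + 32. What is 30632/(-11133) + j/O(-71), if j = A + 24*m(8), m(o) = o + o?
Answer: -6605611/656847 ≈ -10.057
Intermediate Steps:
m(o) = 2*o
A = 47 (A = 15 + 32 = 47)
O(v) = 12 + v
j = 431 (j = 47 + 24*(2*8) = 47 + 24*16 = 47 + 384 = 431)
30632/(-11133) + j/O(-71) = 30632/(-11133) + 431/(12 - 71) = 30632*(-1/11133) + 431/(-59) = -30632/11133 + 431*(-1/59) = -30632/11133 - 431/59 = -6605611/656847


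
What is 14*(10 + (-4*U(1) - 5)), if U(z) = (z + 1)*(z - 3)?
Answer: 294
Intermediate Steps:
U(z) = (1 + z)*(-3 + z)
14*(10 + (-4*U(1) - 5)) = 14*(10 + (-4*(-3 + 1² - 2*1) - 5)) = 14*(10 + (-4*(-3 + 1 - 2) - 5)) = 14*(10 + (-4*(-4) - 5)) = 14*(10 + (16 - 5)) = 14*(10 + 11) = 14*21 = 294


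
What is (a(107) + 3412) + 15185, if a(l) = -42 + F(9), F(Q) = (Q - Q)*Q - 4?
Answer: 18551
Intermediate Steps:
F(Q) = -4 (F(Q) = 0*Q - 4 = 0 - 4 = -4)
a(l) = -46 (a(l) = -42 - 4 = -46)
(a(107) + 3412) + 15185 = (-46 + 3412) + 15185 = 3366 + 15185 = 18551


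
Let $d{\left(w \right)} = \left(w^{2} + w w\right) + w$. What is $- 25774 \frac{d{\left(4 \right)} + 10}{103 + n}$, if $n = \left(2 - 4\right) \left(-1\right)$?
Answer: $- \frac{169372}{15} \approx -11291.0$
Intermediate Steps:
$n = 2$ ($n = \left(-2\right) \left(-1\right) = 2$)
$d{\left(w \right)} = w + 2 w^{2}$ ($d{\left(w \right)} = \left(w^{2} + w^{2}\right) + w = 2 w^{2} + w = w + 2 w^{2}$)
$- 25774 \frac{d{\left(4 \right)} + 10}{103 + n} = - 25774 \frac{4 \left(1 + 2 \cdot 4\right) + 10}{103 + 2} = - 25774 \frac{4 \left(1 + 8\right) + 10}{105} = - 25774 \left(4 \cdot 9 + 10\right) \frac{1}{105} = - 25774 \left(36 + 10\right) \frac{1}{105} = - 25774 \cdot 46 \cdot \frac{1}{105} = \left(-25774\right) \frac{46}{105} = - \frac{169372}{15}$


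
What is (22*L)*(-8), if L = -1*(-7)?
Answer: -1232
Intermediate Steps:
L = 7
(22*L)*(-8) = (22*7)*(-8) = 154*(-8) = -1232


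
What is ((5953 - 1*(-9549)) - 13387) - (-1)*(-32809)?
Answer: -30694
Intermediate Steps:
((5953 - 1*(-9549)) - 13387) - (-1)*(-32809) = ((5953 + 9549) - 13387) - 1*32809 = (15502 - 13387) - 32809 = 2115 - 32809 = -30694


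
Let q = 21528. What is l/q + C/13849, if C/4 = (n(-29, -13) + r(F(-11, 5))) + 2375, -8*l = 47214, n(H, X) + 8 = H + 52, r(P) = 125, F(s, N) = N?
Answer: 59928153/132507232 ≈ 0.45226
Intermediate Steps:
n(H, X) = 44 + H (n(H, X) = -8 + (H + 52) = -8 + (52 + H) = 44 + H)
l = -23607/4 (l = -1/8*47214 = -23607/4 ≈ -5901.8)
C = 10060 (C = 4*(((44 - 29) + 125) + 2375) = 4*((15 + 125) + 2375) = 4*(140 + 2375) = 4*2515 = 10060)
l/q + C/13849 = -23607/4/21528 + 10060/13849 = -23607/4*1/21528 + 10060*(1/13849) = -2623/9568 + 10060/13849 = 59928153/132507232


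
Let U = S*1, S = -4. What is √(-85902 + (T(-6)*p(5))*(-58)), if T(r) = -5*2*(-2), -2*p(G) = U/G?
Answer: I*√86366 ≈ 293.88*I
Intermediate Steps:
U = -4 (U = -4*1 = -4)
p(G) = 2/G (p(G) = -(-2)/G = 2/G)
T(r) = 20 (T(r) = -10*(-2) = 20)
√(-85902 + (T(-6)*p(5))*(-58)) = √(-85902 + (20*(2/5))*(-58)) = √(-85902 + (20*(2*(⅕)))*(-58)) = √(-85902 + (20*(⅖))*(-58)) = √(-85902 + 8*(-58)) = √(-85902 - 464) = √(-86366) = I*√86366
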